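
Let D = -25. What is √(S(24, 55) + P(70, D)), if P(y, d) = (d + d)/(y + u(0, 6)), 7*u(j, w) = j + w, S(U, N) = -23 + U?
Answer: √4526/124 ≈ 0.54254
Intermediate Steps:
u(j, w) = j/7 + w/7 (u(j, w) = (j + w)/7 = j/7 + w/7)
P(y, d) = 2*d/(6/7 + y) (P(y, d) = (d + d)/(y + ((⅐)*0 + (⅐)*6)) = (2*d)/(y + (0 + 6/7)) = (2*d)/(y + 6/7) = (2*d)/(6/7 + y) = 2*d/(6/7 + y))
√(S(24, 55) + P(70, D)) = √((-23 + 24) + 14*(-25)/(6 + 7*70)) = √(1 + 14*(-25)/(6 + 490)) = √(1 + 14*(-25)/496) = √(1 + 14*(-25)*(1/496)) = √(1 - 175/248) = √(73/248) = √4526/124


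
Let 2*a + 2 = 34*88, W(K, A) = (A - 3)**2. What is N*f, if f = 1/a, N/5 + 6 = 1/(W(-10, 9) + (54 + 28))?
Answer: -707/35282 ≈ -0.020039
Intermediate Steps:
W(K, A) = (-3 + A)**2
N = -3535/118 (N = -30 + 5/((-3 + 9)**2 + (54 + 28)) = -30 + 5/(6**2 + 82) = -30 + 5/(36 + 82) = -30 + 5/118 = -3535/118 ≈ -29.958)
a = 1495 (a = -1 + (34*88)/2 = -1 + (1/2)*2992 = -1 + 1496 = 1495)
f = 1/1495 ≈ 0.00066890
N*f = -3535/118*1/1495 = -707/35282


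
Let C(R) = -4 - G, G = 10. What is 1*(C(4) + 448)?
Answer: 434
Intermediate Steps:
C(R) = -14 (C(R) = -4 - 1*10 = -4 - 10 = -14)
1*(C(4) + 448) = 1*(-14 + 448) = 1*434 = 434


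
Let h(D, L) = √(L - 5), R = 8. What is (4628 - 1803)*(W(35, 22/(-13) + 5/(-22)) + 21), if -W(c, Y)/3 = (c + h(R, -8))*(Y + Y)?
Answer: 171330600/143 + 4652775*I*√13/143 ≈ 1.1981e+6 + 1.1731e+5*I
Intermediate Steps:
h(D, L) = √(-5 + L)
W(c, Y) = -6*Y*(c + I*√13) (W(c, Y) = -3*(c + √(-5 - 8))*(Y + Y) = -3*(c + √(-13))*2*Y = -3*(c + I*√13)*2*Y = -6*Y*(c + I*√13))
(4628 - 1803)*(W(35, 22/(-13) + 5/(-22)) + 21) = (4628 - 1803)*(-6*(22/(-13) + 5/(-22))*(35 + I*√13) + 21) = 2825*(-6*(22*(-1/13) + 5*(-1/22))*(35 + I*√13) + 21) = 2825*(-6*(-22/13 - 5/22)*(35 + I*√13) + 21) = 2825*(-6*(-549/286)*(35 + I*√13) + 21) = 2825*((57645/143 + 1647*I*√13/143) + 21) = 2825*(60648/143 + 1647*I*√13/143) = 171330600/143 + 4652775*I*√13/143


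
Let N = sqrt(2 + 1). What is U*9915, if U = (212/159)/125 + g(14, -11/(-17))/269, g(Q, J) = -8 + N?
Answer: -1271764/6725 + 9915*sqrt(3)/269 ≈ -125.27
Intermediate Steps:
N = sqrt(3) ≈ 1.7320
g(Q, J) = -8 + sqrt(3)
U = -1924/100875 + sqrt(3)/269 (U = (212/159)/125 + (-8 + sqrt(3))/269 = (212*(1/159))*(1/125) + (-8 + sqrt(3))*(1/269) = (4/3)*(1/125) + (-8/269 + sqrt(3)/269) = 4/375 + (-8/269 + sqrt(3)/269) = -1924/100875 + sqrt(3)/269 ≈ -0.012634)
U*9915 = (-1924/100875 + sqrt(3)/269)*9915 = -1271764/6725 + 9915*sqrt(3)/269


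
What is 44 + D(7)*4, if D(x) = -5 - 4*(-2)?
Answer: 56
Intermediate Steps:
D(x) = 3 (D(x) = -5 + 8 = 3)
44 + D(7)*4 = 44 + 3*4 = 44 + 12 = 56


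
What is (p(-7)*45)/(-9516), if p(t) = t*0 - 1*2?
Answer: 15/1586 ≈ 0.0094578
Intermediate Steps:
p(t) = -2 (p(t) = 0 - 2 = -2)
(p(-7)*45)/(-9516) = -2*45/(-9516) = -90*(-1/9516) = 15/1586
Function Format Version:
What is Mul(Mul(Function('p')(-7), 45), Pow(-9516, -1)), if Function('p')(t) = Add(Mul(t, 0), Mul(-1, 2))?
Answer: Rational(15, 1586) ≈ 0.0094578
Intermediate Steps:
Function('p')(t) = -2 (Function('p')(t) = Add(0, -2) = -2)
Mul(Mul(Function('p')(-7), 45), Pow(-9516, -1)) = Mul(Mul(-2, 45), Pow(-9516, -1)) = Mul(-90, Rational(-1, 9516)) = Rational(15, 1586)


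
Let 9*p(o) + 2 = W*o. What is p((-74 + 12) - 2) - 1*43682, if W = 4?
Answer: -131132/3 ≈ -43711.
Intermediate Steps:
p(o) = -2/9 + 4*o/9 (p(o) = -2/9 + (4*o)/9 = -2/9 + 4*o/9)
p((-74 + 12) - 2) - 1*43682 = (-2/9 + 4*((-74 + 12) - 2)/9) - 1*43682 = (-2/9 + 4*(-62 - 2)/9) - 43682 = (-2/9 + (4/9)*(-64)) - 43682 = (-2/9 - 256/9) - 43682 = -86/3 - 43682 = -131132/3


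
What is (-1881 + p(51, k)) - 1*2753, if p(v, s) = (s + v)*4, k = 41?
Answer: -4266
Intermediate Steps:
p(v, s) = 4*s + 4*v
(-1881 + p(51, k)) - 1*2753 = (-1881 + (4*41 + 4*51)) - 1*2753 = (-1881 + (164 + 204)) - 2753 = (-1881 + 368) - 2753 = -1513 - 2753 = -4266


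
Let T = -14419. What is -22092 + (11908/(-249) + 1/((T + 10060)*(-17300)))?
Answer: -46191701503439/2086362700 ≈ -22140.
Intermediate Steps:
-22092 + (11908/(-249) + 1/((T + 10060)*(-17300))) = -22092 + (11908/(-249) + 1/((-14419 + 10060)*(-17300))) = -22092 + (11908*(-1/249) - 1/17300/(-4359)) = -22092 + (-11908/249 - 1/4359*(-1/17300)) = -22092 + (-11908/249 + 1/75410700) = -22092 - 99776735039/2086362700 = -46191701503439/2086362700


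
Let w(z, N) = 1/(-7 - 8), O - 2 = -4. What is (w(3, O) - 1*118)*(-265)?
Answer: 93863/3 ≈ 31288.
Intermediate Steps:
O = -2 (O = 2 - 4 = -2)
w(z, N) = -1/15 (w(z, N) = 1/(-15) = -1/15)
(w(3, O) - 1*118)*(-265) = (-1/15 - 1*118)*(-265) = (-1/15 - 118)*(-265) = -1771/15*(-265) = 93863/3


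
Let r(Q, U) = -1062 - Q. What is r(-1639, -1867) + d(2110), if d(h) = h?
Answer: 2687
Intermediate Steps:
r(-1639, -1867) + d(2110) = (-1062 - 1*(-1639)) + 2110 = (-1062 + 1639) + 2110 = 577 + 2110 = 2687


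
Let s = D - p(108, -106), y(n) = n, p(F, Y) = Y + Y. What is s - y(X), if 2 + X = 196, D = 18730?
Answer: 18748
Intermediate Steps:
X = 194 (X = -2 + 196 = 194)
p(F, Y) = 2*Y
s = 18942 (s = 18730 - 2*(-106) = 18730 - 1*(-212) = 18730 + 212 = 18942)
s - y(X) = 18942 - 1*194 = 18942 - 194 = 18748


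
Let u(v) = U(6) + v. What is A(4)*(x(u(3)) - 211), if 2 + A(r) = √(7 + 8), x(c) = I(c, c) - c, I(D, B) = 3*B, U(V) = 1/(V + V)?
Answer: 1229/3 - 1229*√15/6 ≈ -383.65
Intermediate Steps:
U(V) = 1/(2*V)
u(v) = 1/12 + v (u(v) = (½)/6 + v = (½)*(⅙) + v = 1/12 + v)
x(c) = 2*c (x(c) = 3*c - c = 2*c)
A(r) = -2 + √15 (A(r) = -2 + √(7 + 8) = -2 + √15)
A(4)*(x(u(3)) - 211) = (-2 + √15)*(2*(1/12 + 3) - 211) = (-2 + √15)*(2*(37/12) - 211) = (-2 + √15)*(37/6 - 211) = (-2 + √15)*(-1229/6) = 1229/3 - 1229*√15/6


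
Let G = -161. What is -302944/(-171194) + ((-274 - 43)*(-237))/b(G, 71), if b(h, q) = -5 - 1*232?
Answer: -26982777/85597 ≈ -315.23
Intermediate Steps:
b(h, q) = -237 (b(h, q) = -5 - 232 = -237)
-302944/(-171194) + ((-274 - 43)*(-237))/b(G, 71) = -302944/(-171194) + ((-274 - 43)*(-237))/(-237) = -302944*(-1/171194) - 317*(-237)*(-1/237) = 151472/85597 + 75129*(-1/237) = 151472/85597 - 317 = -26982777/85597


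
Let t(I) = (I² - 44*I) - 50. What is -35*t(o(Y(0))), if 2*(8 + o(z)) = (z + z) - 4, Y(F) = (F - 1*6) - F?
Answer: -31850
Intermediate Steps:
Y(F) = -6 (Y(F) = (F - 6) - F = (-6 + F) - F = -6)
o(z) = -10 + z (o(z) = -8 + ((z + z) - 4)/2 = -8 + (2*z - 4)/2 = -8 + (-4 + 2*z)/2 = -8 + (-2 + z) = -10 + z)
t(I) = -50 + I² - 44*I
-35*t(o(Y(0))) = -35*(-50 + (-10 - 6)² - 44*(-10 - 6)) = -35*(-50 + (-16)² - 44*(-16)) = -35*(-50 + 256 + 704) = -35*910 = -31850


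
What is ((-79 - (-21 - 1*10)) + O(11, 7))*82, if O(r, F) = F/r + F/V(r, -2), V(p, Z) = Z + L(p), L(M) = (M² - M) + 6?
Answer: -2431997/627 ≈ -3878.8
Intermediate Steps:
L(M) = 6 + M² - M
V(p, Z) = 6 + Z + p² - p (V(p, Z) = Z + (6 + p² - p) = 6 + Z + p² - p)
O(r, F) = F/r + F/(4 + r² - r) (O(r, F) = F/r + F/(6 - 2 + r² - r) = F/r + F/(4 + r² - r))
((-79 - (-21 - 1*10)) + O(11, 7))*82 = ((-79 - (-21 - 1*10)) + 7*(4 + 11²)/(11*(4 + 11² - 1*11)))*82 = ((-79 - (-21 - 10)) + 7*(1/11)*(4 + 121)/(4 + 121 - 11))*82 = ((-79 - 1*(-31)) + 7*(1/11)*125/114)*82 = ((-79 + 31) + 7*(1/11)*(1/114)*125)*82 = (-48 + 875/1254)*82 = -59317/1254*82 = -2431997/627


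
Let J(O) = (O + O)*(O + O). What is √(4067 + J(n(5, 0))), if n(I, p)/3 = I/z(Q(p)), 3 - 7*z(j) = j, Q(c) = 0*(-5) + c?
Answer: 7*√183 ≈ 94.694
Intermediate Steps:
Q(c) = c (Q(c) = 0 + c = c)
z(j) = 3/7 - j/7
n(I, p) = 3*I/(3/7 - p/7) (n(I, p) = 3*(I/(3/7 - p/7)) = 3*I/(3/7 - p/7))
J(O) = 4*O² (J(O) = (2*O)*(2*O) = 4*O²)
√(4067 + J(n(5, 0))) = √(4067 + 4*(-21*5/(-3 + 0))²) = √(4067 + 4*(-21*5/(-3))²) = √(4067 + 4*(-21*5*(-⅓))²) = √(4067 + 4*35²) = √(4067 + 4*1225) = √(4067 + 4900) = √8967 = 7*√183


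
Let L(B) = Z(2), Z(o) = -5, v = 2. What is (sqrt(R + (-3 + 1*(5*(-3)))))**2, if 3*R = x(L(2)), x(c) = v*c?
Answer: -64/3 ≈ -21.333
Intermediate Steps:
L(B) = -5
x(c) = 2*c
R = -10/3 (R = (2*(-5))/3 = (1/3)*(-10) = -10/3 ≈ -3.3333)
(sqrt(R + (-3 + 1*(5*(-3)))))**2 = (sqrt(-10/3 + (-3 + 1*(5*(-3)))))**2 = (sqrt(-10/3 + (-3 + 1*(-15))))**2 = (sqrt(-10/3 + (-3 - 15)))**2 = (sqrt(-10/3 - 18))**2 = (sqrt(-64/3))**2 = (8*I*sqrt(3)/3)**2 = -64/3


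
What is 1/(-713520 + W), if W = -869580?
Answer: -1/1583100 ≈ -6.3167e-7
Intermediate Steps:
1/(-713520 + W) = 1/(-713520 - 869580) = 1/(-1583100) = -1/1583100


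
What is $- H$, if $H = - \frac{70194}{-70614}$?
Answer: $- \frac{11699}{11769} \approx -0.99405$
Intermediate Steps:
$H = \frac{11699}{11769}$ ($H = \left(-70194\right) \left(- \frac{1}{70614}\right) = \frac{11699}{11769} \approx 0.99405$)
$- H = \left(-1\right) \frac{11699}{11769} = - \frac{11699}{11769}$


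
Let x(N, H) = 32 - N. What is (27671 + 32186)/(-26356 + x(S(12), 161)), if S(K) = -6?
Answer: -59857/26318 ≈ -2.2744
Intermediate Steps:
(27671 + 32186)/(-26356 + x(S(12), 161)) = (27671 + 32186)/(-26356 + (32 - 1*(-6))) = 59857/(-26356 + (32 + 6)) = 59857/(-26356 + 38) = 59857/(-26318) = 59857*(-1/26318) = -59857/26318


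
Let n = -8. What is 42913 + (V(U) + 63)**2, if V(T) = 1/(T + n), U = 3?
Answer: 1171421/25 ≈ 46857.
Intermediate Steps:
V(T) = 1/(-8 + T) (V(T) = 1/(T - 8) = 1/(-8 + T))
42913 + (V(U) + 63)**2 = 42913 + (1/(-8 + 3) + 63)**2 = 42913 + (1/(-5) + 63)**2 = 42913 + (-1/5 + 63)**2 = 42913 + (314/5)**2 = 42913 + 98596/25 = 1171421/25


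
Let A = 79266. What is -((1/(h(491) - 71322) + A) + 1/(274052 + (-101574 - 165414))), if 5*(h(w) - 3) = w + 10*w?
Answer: -98322910567265/1240417208 ≈ -79266.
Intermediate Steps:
h(w) = 3 + 11*w/5 (h(w) = 3 + (w + 10*w)/5 = 3 + (11*w)/5 = 3 + 11*w/5)
-((1/(h(491) - 71322) + A) + 1/(274052 + (-101574 - 165414))) = -((1/((3 + (11/5)*491) - 71322) + 79266) + 1/(274052 + (-101574 - 165414))) = -((1/((3 + 5401/5) - 71322) + 79266) + 1/(274052 - 266988)) = -((1/(5416/5 - 71322) + 79266) + 1/7064) = -((1/(-351194/5) + 79266) + 1/7064) = -((-5/351194 + 79266) + 1/7064) = -(27837743599/351194 + 1/7064) = -1*98322910567265/1240417208 = -98322910567265/1240417208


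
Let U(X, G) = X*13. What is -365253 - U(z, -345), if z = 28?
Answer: -365617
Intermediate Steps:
U(X, G) = 13*X
-365253 - U(z, -345) = -365253 - 13*28 = -365253 - 1*364 = -365253 - 364 = -365617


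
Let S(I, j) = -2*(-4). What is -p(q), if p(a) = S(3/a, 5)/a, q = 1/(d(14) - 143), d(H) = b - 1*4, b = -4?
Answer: 1208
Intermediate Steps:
d(H) = -8 (d(H) = -4 - 1*4 = -4 - 4 = -8)
S(I, j) = 8
q = -1/151 (q = 1/(-8 - 143) = 1/(-151) = -1/151 ≈ -0.0066225)
p(a) = 8/a
-p(q) = -8/(-1/151) = -8*(-151) = -1*(-1208) = 1208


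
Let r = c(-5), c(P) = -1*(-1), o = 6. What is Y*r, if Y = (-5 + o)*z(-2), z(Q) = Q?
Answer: -2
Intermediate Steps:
c(P) = 1
r = 1
Y = -2 (Y = (-5 + 6)*(-2) = 1*(-2) = -2)
Y*r = -2*1 = -2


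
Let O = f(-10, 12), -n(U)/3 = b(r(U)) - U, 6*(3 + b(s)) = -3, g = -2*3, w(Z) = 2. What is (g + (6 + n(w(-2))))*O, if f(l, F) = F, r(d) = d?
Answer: 198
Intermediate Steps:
g = -6
b(s) = -7/2 (b(s) = -3 + (⅙)*(-3) = -3 - ½ = -7/2)
n(U) = 21/2 + 3*U (n(U) = -3*(-7/2 - U) = 21/2 + 3*U)
O = 12
(g + (6 + n(w(-2))))*O = (-6 + (6 + (21/2 + 3*2)))*12 = (-6 + (6 + (21/2 + 6)))*12 = (-6 + (6 + 33/2))*12 = (-6 + 45/2)*12 = (33/2)*12 = 198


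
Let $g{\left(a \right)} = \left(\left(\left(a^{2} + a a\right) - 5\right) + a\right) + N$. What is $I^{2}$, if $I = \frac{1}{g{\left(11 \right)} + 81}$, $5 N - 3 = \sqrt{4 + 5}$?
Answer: $\frac{25}{2725801} \approx 9.1716 \cdot 10^{-6}$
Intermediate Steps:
$N = \frac{6}{5}$ ($N = \frac{3}{5} + \frac{\sqrt{4 + 5}}{5} = \frac{3}{5} + \frac{\sqrt{9}}{5} = \frac{3}{5} + \frac{1}{5} \cdot 3 = \frac{3}{5} + \frac{3}{5} = \frac{6}{5} \approx 1.2$)
$g{\left(a \right)} = - \frac{19}{5} + a + 2 a^{2}$ ($g{\left(a \right)} = \left(\left(\left(a^{2} + a a\right) - 5\right) + a\right) + \frac{6}{5} = \left(\left(\left(a^{2} + a^{2}\right) - 5\right) + a\right) + \frac{6}{5} = \left(\left(2 a^{2} - 5\right) + a\right) + \frac{6}{5} = \left(\left(-5 + 2 a^{2}\right) + a\right) + \frac{6}{5} = \left(-5 + a + 2 a^{2}\right) + \frac{6}{5} = - \frac{19}{5} + a + 2 a^{2}$)
$I = \frac{5}{1651}$ ($I = \frac{1}{\left(- \frac{19}{5} + 11 + 2 \cdot 11^{2}\right) + 81} = \frac{1}{\left(- \frac{19}{5} + 11 + 2 \cdot 121\right) + 81} = \frac{1}{\left(- \frac{19}{5} + 11 + 242\right) + 81} = \frac{1}{\frac{1246}{5} + 81} = \frac{1}{\frac{1651}{5}} = \frac{5}{1651} \approx 0.0030285$)
$I^{2} = \left(\frac{5}{1651}\right)^{2} = \frac{25}{2725801}$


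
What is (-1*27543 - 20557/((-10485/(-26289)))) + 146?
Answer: -91964502/1165 ≈ -78940.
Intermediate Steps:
(-1*27543 - 20557/((-10485/(-26289)))) + 146 = (-27543 - 20557/((-10485*(-1/26289)))) + 146 = (-27543 - 20557/1165/2921) + 146 = (-27543 - 20557*2921/1165) + 146 = (-27543 - 60046997/1165) + 146 = -92134592/1165 + 146 = -91964502/1165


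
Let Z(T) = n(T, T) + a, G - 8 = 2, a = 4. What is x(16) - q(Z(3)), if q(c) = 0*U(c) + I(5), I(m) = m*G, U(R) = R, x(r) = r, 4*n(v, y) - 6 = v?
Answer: -34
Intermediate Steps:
G = 10 (G = 8 + 2 = 10)
n(v, y) = 3/2 + v/4
Z(T) = 11/2 + T/4 (Z(T) = (3/2 + T/4) + 4 = 11/2 + T/4)
I(m) = 10*m (I(m) = m*10 = 10*m)
q(c) = 50 (q(c) = 0*c + 10*5 = 0 + 50 = 50)
x(16) - q(Z(3)) = 16 - 1*50 = 16 - 50 = -34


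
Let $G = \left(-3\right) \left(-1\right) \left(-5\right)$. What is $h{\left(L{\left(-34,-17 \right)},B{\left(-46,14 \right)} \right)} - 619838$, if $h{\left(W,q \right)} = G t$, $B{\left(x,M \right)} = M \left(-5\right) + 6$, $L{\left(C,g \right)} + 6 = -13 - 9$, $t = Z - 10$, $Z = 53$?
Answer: $-620483$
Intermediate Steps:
$t = 43$ ($t = 53 - 10 = 43$)
$G = -15$ ($G = 3 \left(-5\right) = -15$)
$L{\left(C,g \right)} = -28$ ($L{\left(C,g \right)} = -6 - 22 = -28$)
$B{\left(x,M \right)} = 6 - 5 M$ ($B{\left(x,M \right)} = - 5 M + 6 = 6 - 5 M$)
$h{\left(W,q \right)} = -645$ ($h{\left(W,q \right)} = \left(-15\right) 43 = -645$)
$h{\left(L{\left(-34,-17 \right)},B{\left(-46,14 \right)} \right)} - 619838 = -645 - 619838 = -620483$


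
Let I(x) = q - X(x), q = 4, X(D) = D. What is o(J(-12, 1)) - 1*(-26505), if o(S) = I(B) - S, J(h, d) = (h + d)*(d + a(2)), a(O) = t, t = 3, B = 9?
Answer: 26544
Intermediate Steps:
I(x) = 4 - x
a(O) = 3
J(h, d) = (3 + d)*(d + h) (J(h, d) = (h + d)*(d + 3) = (d + h)*(3 + d) = (3 + d)*(d + h))
o(S) = -5 - S (o(S) = (4 - 1*9) - S = (4 - 9) - S = -5 - S)
o(J(-12, 1)) - 1*(-26505) = (-5 - (1² + 3*1 + 3*(-12) + 1*(-12))) - 1*(-26505) = (-5 - (1 + 3 - 36 - 12)) + 26505 = (-5 - 1*(-44)) + 26505 = (-5 + 44) + 26505 = 39 + 26505 = 26544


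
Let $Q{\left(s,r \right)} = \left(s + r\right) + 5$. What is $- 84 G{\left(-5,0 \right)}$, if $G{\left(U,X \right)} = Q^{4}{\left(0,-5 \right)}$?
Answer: $0$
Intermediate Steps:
$Q{\left(s,r \right)} = 5 + r + s$ ($Q{\left(s,r \right)} = \left(r + s\right) + 5 = 5 + r + s$)
$G{\left(U,X \right)} = 0$ ($G{\left(U,X \right)} = \left(5 - 5 + 0\right)^{4} = 0^{4} = 0$)
$- 84 G{\left(-5,0 \right)} = \left(-84\right) 0 = 0$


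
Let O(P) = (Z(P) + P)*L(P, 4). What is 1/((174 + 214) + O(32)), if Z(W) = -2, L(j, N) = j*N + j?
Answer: 1/5188 ≈ 0.00019275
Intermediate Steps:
L(j, N) = j + N*j (L(j, N) = N*j + j = j + N*j)
O(P) = 5*P*(-2 + P) (O(P) = (-2 + P)*(P*(1 + 4)) = (-2 + P)*(P*5) = (-2 + P)*(5*P) = 5*P*(-2 + P))
1/((174 + 214) + O(32)) = 1/((174 + 214) + 5*32*(-2 + 32)) = 1/(388 + 5*32*30) = 1/(388 + 4800) = 1/5188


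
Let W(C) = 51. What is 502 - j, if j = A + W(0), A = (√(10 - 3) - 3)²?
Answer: 435 + 6*√7 ≈ 450.87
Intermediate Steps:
A = (-3 + √7)² (A = (√7 - 3)² = (-3 + √7)² ≈ 0.12549)
j = 51 + (3 - √7)² (j = (3 - √7)² + 51 = 51 + (3 - √7)² ≈ 51.125)
502 - j = 502 - (67 - 6*√7) = 502 + (-67 + 6*√7) = 435 + 6*√7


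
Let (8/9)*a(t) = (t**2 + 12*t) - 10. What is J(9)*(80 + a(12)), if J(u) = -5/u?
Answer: -7855/36 ≈ -218.19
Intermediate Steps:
a(t) = -45/4 + 9*t**2/8 + 27*t/2 (a(t) = 9*((t**2 + 12*t) - 10)/8 = 9*(-10 + t**2 + 12*t)/8 = -45/4 + 9*t**2/8 + 27*t/2)
J(9)*(80 + a(12)) = (-5/9)*(80 + (-45/4 + (9/8)*12**2 + (27/2)*12)) = (-5*1/9)*(80 + (-45/4 + (9/8)*144 + 162)) = -5*(80 + (-45/4 + 162 + 162))/9 = -5*(80 + 1251/4)/9 = -5/9*1571/4 = -7855/36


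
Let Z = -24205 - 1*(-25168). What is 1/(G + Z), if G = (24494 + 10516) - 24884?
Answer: 1/11089 ≈ 9.0179e-5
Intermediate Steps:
G = 10126 (G = 35010 - 24884 = 10126)
Z = 963 (Z = -24205 + 25168 = 963)
1/(G + Z) = 1/(10126 + 963) = 1/11089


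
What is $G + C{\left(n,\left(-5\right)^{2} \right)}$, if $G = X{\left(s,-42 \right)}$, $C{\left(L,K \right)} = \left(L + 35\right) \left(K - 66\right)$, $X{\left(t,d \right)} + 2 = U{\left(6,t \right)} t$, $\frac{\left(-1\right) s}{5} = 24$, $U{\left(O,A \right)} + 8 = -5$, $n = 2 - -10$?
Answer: $-369$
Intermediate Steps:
$n = 12$ ($n = 2 + 10 = 12$)
$U{\left(O,A \right)} = -13$ ($U{\left(O,A \right)} = -8 - 5 = -13$)
$s = -120$ ($s = \left(-5\right) 24 = -120$)
$X{\left(t,d \right)} = -2 - 13 t$
$C{\left(L,K \right)} = \left(-66 + K\right) \left(35 + L\right)$ ($C{\left(L,K \right)} = \left(35 + L\right) \left(-66 + K\right) = \left(-66 + K\right) \left(35 + L\right)$)
$G = 1558$ ($G = -2 - -1560 = -2 + 1560 = 1558$)
$G + C{\left(n,\left(-5\right)^{2} \right)} = 1558 + \left(-2310 - 792 + 35 \left(-5\right)^{2} + \left(-5\right)^{2} \cdot 12\right) = 1558 + \left(-2310 - 792 + 35 \cdot 25 + 25 \cdot 12\right) = 1558 + \left(-2310 - 792 + 875 + 300\right) = 1558 - 1927 = -369$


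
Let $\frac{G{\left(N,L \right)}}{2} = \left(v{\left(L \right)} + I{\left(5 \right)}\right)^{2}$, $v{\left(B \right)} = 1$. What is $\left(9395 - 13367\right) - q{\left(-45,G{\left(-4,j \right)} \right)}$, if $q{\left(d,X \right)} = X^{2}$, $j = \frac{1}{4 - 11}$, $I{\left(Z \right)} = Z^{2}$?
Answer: $-1831876$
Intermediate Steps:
$j = - \frac{1}{7}$ ($j = \frac{1}{-7} = - \frac{1}{7} \approx -0.14286$)
$G{\left(N,L \right)} = 1352$ ($G{\left(N,L \right)} = 2 \left(1 + 5^{2}\right)^{2} = 2 \left(1 + 25\right)^{2} = 2 \cdot 26^{2} = 2 \cdot 676 = 1352$)
$\left(9395 - 13367\right) - q{\left(-45,G{\left(-4,j \right)} \right)} = \left(9395 - 13367\right) - 1352^{2} = -3972 - 1827904 = -1831876$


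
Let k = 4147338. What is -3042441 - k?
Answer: -7189779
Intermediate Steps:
-3042441 - k = -3042441 - 1*4147338 = -3042441 - 4147338 = -7189779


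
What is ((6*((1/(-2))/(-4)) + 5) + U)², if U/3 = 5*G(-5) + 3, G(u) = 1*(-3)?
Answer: 14641/16 ≈ 915.06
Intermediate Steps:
G(u) = -3
U = -36 (U = 3*(5*(-3) + 3) = 3*(-15 + 3) = 3*(-12) = -36)
((6*((1/(-2))/(-4)) + 5) + U)² = ((6*((1/(-2))/(-4)) + 5) - 36)² = ((6*((1*(-½))*(-¼)) + 5) - 36)² = ((6*(-½*(-¼)) + 5) - 36)² = ((6*(⅛) + 5) - 36)² = ((¾ + 5) - 36)² = (23/4 - 36)² = (-121/4)² = 14641/16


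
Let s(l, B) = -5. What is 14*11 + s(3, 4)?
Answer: 149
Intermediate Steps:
14*11 + s(3, 4) = 14*11 - 5 = 154 - 5 = 149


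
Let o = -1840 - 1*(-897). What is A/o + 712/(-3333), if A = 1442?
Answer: -5477602/3143019 ≈ -1.7428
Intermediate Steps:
o = -943 (o = -1840 + 897 = -943)
A/o + 712/(-3333) = 1442/(-943) + 712/(-3333) = 1442*(-1/943) + 712*(-1/3333) = -1442/943 - 712/3333 = -5477602/3143019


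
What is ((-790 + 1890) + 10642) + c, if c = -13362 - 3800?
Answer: -5420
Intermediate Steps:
c = -17162
((-790 + 1890) + 10642) + c = ((-790 + 1890) + 10642) - 17162 = (1100 + 10642) - 17162 = 11742 - 17162 = -5420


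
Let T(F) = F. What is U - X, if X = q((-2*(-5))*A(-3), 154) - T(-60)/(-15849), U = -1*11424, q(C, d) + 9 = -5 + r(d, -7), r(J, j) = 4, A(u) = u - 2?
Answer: -60300142/5283 ≈ -11414.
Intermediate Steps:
A(u) = -2 + u
q(C, d) = -10 (q(C, d) = -9 + (-5 + 4) = -9 - 1 = -10)
U = -11424
X = -52850/5283 (X = -10 - (-60)/(-15849) = -10 - (-60)*(-1)/15849 = -10 - 1*20/5283 = -10 - 20/5283 = -52850/5283 ≈ -10.004)
U - X = -11424 - 1*(-52850/5283) = -11424 + 52850/5283 = -60300142/5283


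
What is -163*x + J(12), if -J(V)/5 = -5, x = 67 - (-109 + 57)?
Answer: -19372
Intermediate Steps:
x = 119 (x = 67 - 1*(-52) = 67 + 52 = 119)
J(V) = 25 (J(V) = -5*(-5) = 25)
-163*x + J(12) = -163*119 + 25 = -19397 + 25 = -19372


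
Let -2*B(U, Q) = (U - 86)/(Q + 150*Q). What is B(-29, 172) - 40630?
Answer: -2110484605/51944 ≈ -40630.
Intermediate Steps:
B(U, Q) = -(-86 + U)/(302*Q) (B(U, Q) = -(U - 86)/(2*(Q + 150*Q)) = -(-86 + U)/(2*(151*Q)) = -(-86 + U)*1/(151*Q)/2 = -(-86 + U)/(302*Q))
B(-29, 172) - 40630 = (1/302)*(86 - 1*(-29))/172 - 40630 = (1/302)*(1/172)*(86 + 29) - 40630 = (1/302)*(1/172)*115 - 40630 = 115/51944 - 40630 = -2110484605/51944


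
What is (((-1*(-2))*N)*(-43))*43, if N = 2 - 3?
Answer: 3698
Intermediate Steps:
N = -1
(((-1*(-2))*N)*(-43))*43 = ((-1*(-2)*(-1))*(-43))*43 = ((2*(-1))*(-43))*43 = -2*(-43)*43 = 86*43 = 3698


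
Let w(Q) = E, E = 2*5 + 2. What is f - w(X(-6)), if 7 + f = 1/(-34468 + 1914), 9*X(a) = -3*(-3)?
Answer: -618527/32554 ≈ -19.000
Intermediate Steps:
X(a) = 1 (X(a) = (-3*(-3))/9 = (⅑)*9 = 1)
E = 12 (E = 10 + 2 = 12)
f = -227879/32554 (f = -7 + 1/(-34468 + 1914) = -7 + 1/(-32554) = -7 - 1/32554 = -227879/32554 ≈ -7.0000)
w(Q) = 12
f - w(X(-6)) = -227879/32554 - 1*12 = -227879/32554 - 12 = -618527/32554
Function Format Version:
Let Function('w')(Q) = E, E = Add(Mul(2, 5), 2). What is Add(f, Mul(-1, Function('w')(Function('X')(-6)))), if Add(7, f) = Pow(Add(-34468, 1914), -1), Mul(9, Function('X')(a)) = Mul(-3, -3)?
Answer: Rational(-618527, 32554) ≈ -19.000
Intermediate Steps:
Function('X')(a) = 1 (Function('X')(a) = Mul(Rational(1, 9), Mul(-3, -3)) = Mul(Rational(1, 9), 9) = 1)
E = 12 (E = Add(10, 2) = 12)
f = Rational(-227879, 32554) (f = Add(-7, Pow(Add(-34468, 1914), -1)) = Add(-7, Pow(-32554, -1)) = Add(-7, Rational(-1, 32554)) = Rational(-227879, 32554) ≈ -7.0000)
Function('w')(Q) = 12
Add(f, Mul(-1, Function('w')(Function('X')(-6)))) = Add(Rational(-227879, 32554), Mul(-1, 12)) = Add(Rational(-227879, 32554), -12) = Rational(-618527, 32554)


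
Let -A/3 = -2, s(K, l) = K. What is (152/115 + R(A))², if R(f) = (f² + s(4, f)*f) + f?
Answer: 59938564/13225 ≈ 4532.2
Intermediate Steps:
A = 6 (A = -3*(-2) = 6)
R(f) = f² + 5*f (R(f) = (f² + 4*f) + f = f² + 5*f)
(152/115 + R(A))² = (152/115 + 6*(5 + 6))² = (152*(1/115) + 6*11)² = (152/115 + 66)² = (7742/115)² = 59938564/13225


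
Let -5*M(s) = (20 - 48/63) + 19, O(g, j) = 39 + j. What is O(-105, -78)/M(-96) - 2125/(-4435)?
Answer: 3973540/712261 ≈ 5.5788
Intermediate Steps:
M(s) = -803/105 (M(s) = -((20 - 48/63) + 19)/5 = -((20 - 48*1/63) + 19)/5 = -((20 - 16/21) + 19)/5 = -(404/21 + 19)/5 = -⅕*803/21 = -803/105)
O(-105, -78)/M(-96) - 2125/(-4435) = (39 - 78)/(-803/105) - 2125/(-4435) = -39*(-105/803) - 2125*(-1/4435) = 4095/803 + 425/887 = 3973540/712261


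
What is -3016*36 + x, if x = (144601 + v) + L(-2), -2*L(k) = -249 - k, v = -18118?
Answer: 36061/2 ≈ 18031.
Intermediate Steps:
L(k) = 249/2 + k/2 (L(k) = -(-249 - k)/2 = 249/2 + k/2)
x = 253213/2 (x = (144601 - 18118) + (249/2 + (½)*(-2)) = 126483 + (249/2 - 1) = 126483 + 247/2 = 253213/2 ≈ 1.2661e+5)
-3016*36 + x = -3016*36 + 253213/2 = -108576 + 253213/2 = 36061/2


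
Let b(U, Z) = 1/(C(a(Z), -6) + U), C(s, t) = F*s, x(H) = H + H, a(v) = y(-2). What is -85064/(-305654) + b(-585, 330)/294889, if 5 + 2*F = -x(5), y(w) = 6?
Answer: 7901597784413/28392210757890 ≈ 0.27830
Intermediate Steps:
a(v) = 6
x(H) = 2*H
F = -15/2 (F = -5/2 + (-2*5)/2 = -5/2 + (-1*10)/2 = -5/2 + (½)*(-10) = -5/2 - 5 = -15/2 ≈ -7.5000)
C(s, t) = -15*s/2
b(U, Z) = 1/(-45 + U) (b(U, Z) = 1/(-15/2*6 + U) = 1/(-45 + U))
-85064/(-305654) + b(-585, 330)/294889 = -85064/(-305654) + 1/(-45 - 585*294889) = -85064*(-1/305654) + (1/294889)/(-630) = 42532/152827 - 1/630*1/294889 = 42532/152827 - 1/185780070 = 7901597784413/28392210757890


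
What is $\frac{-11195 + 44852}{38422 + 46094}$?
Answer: $\frac{11219}{28172} \approx 0.39823$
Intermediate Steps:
$\frac{-11195 + 44852}{38422 + 46094} = \frac{33657}{84516} = 33657 \cdot \frac{1}{84516} = \frac{11219}{28172}$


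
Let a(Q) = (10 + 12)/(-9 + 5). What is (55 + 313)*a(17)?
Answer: -2024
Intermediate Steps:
a(Q) = -11/2 (a(Q) = 22/(-4) = 22*(-¼) = -11/2)
(55 + 313)*a(17) = (55 + 313)*(-11/2) = 368*(-11/2) = -2024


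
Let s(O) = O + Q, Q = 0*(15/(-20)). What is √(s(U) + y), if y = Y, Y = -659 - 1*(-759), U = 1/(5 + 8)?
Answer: √16913/13 ≈ 10.004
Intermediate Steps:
Q = 0 (Q = 0*(15*(-1/20)) = 0*(-¾) = 0)
U = 1/13 ≈ 0.076923
s(O) = O (s(O) = O + 0 = O)
Y = 100 (Y = -659 + 759 = 100)
y = 100
√(s(U) + y) = √(1/13 + 100) = √(1301/13) = √16913/13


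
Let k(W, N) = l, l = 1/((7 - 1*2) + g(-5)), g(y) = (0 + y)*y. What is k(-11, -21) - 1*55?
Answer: -1649/30 ≈ -54.967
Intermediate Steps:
g(y) = y**2 (g(y) = y*y = y**2)
l = 1/30 (l = 1/((7 - 1*2) + (-5)**2) = 1/((7 - 2) + 25) = 1/(5 + 25) = 1/30 ≈ 0.033333)
k(W, N) = 1/30
k(-11, -21) - 1*55 = 1/30 - 1*55 = 1/30 - 55 = -1649/30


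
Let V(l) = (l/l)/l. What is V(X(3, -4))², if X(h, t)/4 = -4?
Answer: 1/256 ≈ 0.0039063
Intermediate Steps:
X(h, t) = -16 (X(h, t) = 4*(-4) = -16)
V(l) = 1/l
V(X(3, -4))² = (1/(-16))² = (-1/16)² = 1/256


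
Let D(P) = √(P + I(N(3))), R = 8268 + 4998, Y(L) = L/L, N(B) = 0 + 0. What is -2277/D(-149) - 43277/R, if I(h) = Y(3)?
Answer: -43277/13266 + 2277*I*√37/74 ≈ -3.2622 + 187.17*I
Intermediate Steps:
N(B) = 0
Y(L) = 1
I(h) = 1
R = 13266
D(P) = √(1 + P) (D(P) = √(P + 1) = √(1 + P))
-2277/D(-149) - 43277/R = -2277/√(1 - 149) - 43277/13266 = -2277*(-I*√37/74) - 43277*1/13266 = -2277*(-I*√37/74) - 43277/13266 = -(-2277)*I*√37/74 - 43277/13266 = 2277*I*√37/74 - 43277/13266 = -43277/13266 + 2277*I*√37/74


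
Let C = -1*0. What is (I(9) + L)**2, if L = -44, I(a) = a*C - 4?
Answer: 2304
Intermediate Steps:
C = 0
I(a) = -4 (I(a) = a*0 - 4 = 0 - 4 = -4)
(I(9) + L)**2 = (-4 - 44)**2 = (-48)**2 = 2304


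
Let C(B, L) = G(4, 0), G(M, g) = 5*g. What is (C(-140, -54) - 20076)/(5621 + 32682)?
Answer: -20076/38303 ≈ -0.52414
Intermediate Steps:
C(B, L) = 0 (C(B, L) = 5*0 = 0)
(C(-140, -54) - 20076)/(5621 + 32682) = (0 - 20076)/(5621 + 32682) = -20076/38303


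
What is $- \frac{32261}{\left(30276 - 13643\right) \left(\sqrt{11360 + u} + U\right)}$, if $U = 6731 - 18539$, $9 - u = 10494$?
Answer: $\frac{380937888}{2319105741037} + \frac{161305 \sqrt{35}}{2319105741037} \approx 0.00016467$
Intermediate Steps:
$u = -10485$ ($u = 9 - 10494 = -10485$)
$U = -11808$
$- \frac{32261}{\left(30276 - 13643\right) \left(\sqrt{11360 + u} + U\right)} = - \frac{32261}{\left(30276 - 13643\right) \left(\sqrt{11360 - 10485} - 11808\right)} = - \frac{32261}{16633 \left(\sqrt{875} - 11808\right)} = - \frac{32261}{16633 \left(5 \sqrt{35} - 11808\right)} = - \frac{32261}{16633 \left(-11808 + 5 \sqrt{35}\right)} = - \frac{32261}{-196402464 + 83165 \sqrt{35}}$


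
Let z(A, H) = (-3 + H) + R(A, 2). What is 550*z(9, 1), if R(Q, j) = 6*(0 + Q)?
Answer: 28600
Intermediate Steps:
R(Q, j) = 6*Q
z(A, H) = -3 + H + 6*A (z(A, H) = (-3 + H) + 6*A = -3 + H + 6*A)
550*z(9, 1) = 550*(-3 + 1 + 6*9) = 550*(-3 + 1 + 54) = 550*52 = 28600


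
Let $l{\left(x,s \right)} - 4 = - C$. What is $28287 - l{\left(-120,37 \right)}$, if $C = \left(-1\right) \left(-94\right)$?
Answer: $28377$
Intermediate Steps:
$C = 94$
$l{\left(x,s \right)} = -90$ ($l{\left(x,s \right)} = 4 - 94 = -90$)
$28287 - l{\left(-120,37 \right)} = 28287 - -90 = 28287 + 90 = 28377$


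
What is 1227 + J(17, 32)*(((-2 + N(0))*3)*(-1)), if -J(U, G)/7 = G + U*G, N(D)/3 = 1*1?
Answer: 13323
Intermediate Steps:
N(D) = 3 (N(D) = 3*(1*1) = 3*1 = 3)
J(U, G) = -7*G - 7*G*U (J(U, G) = -7*(G + U*G) = -7*(G + G*U) = -7*G - 7*G*U)
1227 + J(17, 32)*(((-2 + N(0))*3)*(-1)) = 1227 + (-7*32*(1 + 17))*(((-2 + 3)*3)*(-1)) = 1227 + (-7*32*18)*((1*3)*(-1)) = 1227 - 12096*(-1) = 1227 - 4032*(-3) = 1227 + 12096 = 13323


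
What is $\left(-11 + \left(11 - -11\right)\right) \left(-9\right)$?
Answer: $-99$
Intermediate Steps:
$\left(-11 + \left(11 - -11\right)\right) \left(-9\right) = \left(-11 + \left(11 + 11\right)\right) \left(-9\right) = \left(-11 + 22\right) \left(-9\right) = 11 \left(-9\right) = -99$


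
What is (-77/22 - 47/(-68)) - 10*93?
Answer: -63431/68 ≈ -932.81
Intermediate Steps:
(-77/22 - 47/(-68)) - 10*93 = (-77*1/22 - 47*(-1/68)) - 930 = (-7/2 + 47/68) - 930 = -191/68 - 930 = -63431/68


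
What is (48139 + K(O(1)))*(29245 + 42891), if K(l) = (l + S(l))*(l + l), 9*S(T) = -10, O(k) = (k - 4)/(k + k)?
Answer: 10419359908/3 ≈ 3.4731e+9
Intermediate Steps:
O(k) = (-4 + k)/(2*k) (O(k) = (-4 + k)/((2*k)) = (-4 + k)*(1/(2*k)) = (-4 + k)/(2*k))
S(T) = -10/9 (S(T) = (1/9)*(-10) = -10/9)
K(l) = 2*l*(-10/9 + l) (K(l) = (l - 10/9)*(l + l) = (-10/9 + l)*(2*l) = 2*l*(-10/9 + l))
(48139 + K(O(1)))*(29245 + 42891) = (48139 + 2*((1/2)*(-4 + 1)/1)*(-10 + 9*((1/2)*(-4 + 1)/1))/9)*(29245 + 42891) = (48139 + 2*((1/2)*1*(-3))*(-10 + 9*((1/2)*1*(-3)))/9)*72136 = (48139 + (2/9)*(-3/2)*(-10 + 9*(-3/2)))*72136 = (48139 + (2/9)*(-3/2)*(-10 - 27/2))*72136 = (48139 + (2/9)*(-3/2)*(-47/2))*72136 = (48139 + 47/6)*72136 = (288881/6)*72136 = 10419359908/3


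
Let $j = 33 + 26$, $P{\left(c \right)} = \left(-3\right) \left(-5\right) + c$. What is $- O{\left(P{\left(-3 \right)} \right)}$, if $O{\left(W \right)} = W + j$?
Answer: $-71$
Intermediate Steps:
$P{\left(c \right)} = 15 + c$
$j = 59$
$O{\left(W \right)} = 59 + W$ ($O{\left(W \right)} = W + 59 = 59 + W$)
$- O{\left(P{\left(-3 \right)} \right)} = - (59 + \left(15 - 3\right)) = - (59 + 12) = \left(-1\right) 71 = -71$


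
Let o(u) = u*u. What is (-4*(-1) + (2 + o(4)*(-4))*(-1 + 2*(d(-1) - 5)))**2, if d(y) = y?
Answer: 656100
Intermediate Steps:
o(u) = u**2
(-4*(-1) + (2 + o(4)*(-4))*(-1 + 2*(d(-1) - 5)))**2 = (-4*(-1) + (2 + 4**2*(-4))*(-1 + 2*(-1 - 5)))**2 = (4 + (2 + 16*(-4))*(-1 + 2*(-6)))**2 = (4 + (2 - 64)*(-1 - 12))**2 = (4 - 62*(-13))**2 = (4 + 806)**2 = 810**2 = 656100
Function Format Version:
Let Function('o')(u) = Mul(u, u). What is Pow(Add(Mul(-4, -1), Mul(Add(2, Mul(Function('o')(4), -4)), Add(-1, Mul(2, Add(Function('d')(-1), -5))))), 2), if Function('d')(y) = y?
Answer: 656100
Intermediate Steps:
Function('o')(u) = Pow(u, 2)
Pow(Add(Mul(-4, -1), Mul(Add(2, Mul(Function('o')(4), -4)), Add(-1, Mul(2, Add(Function('d')(-1), -5))))), 2) = Pow(Add(Mul(-4, -1), Mul(Add(2, Mul(Pow(4, 2), -4)), Add(-1, Mul(2, Add(-1, -5))))), 2) = Pow(Add(4, Mul(Add(2, Mul(16, -4)), Add(-1, Mul(2, -6)))), 2) = Pow(Add(4, Mul(Add(2, -64), Add(-1, -12))), 2) = Pow(Add(4, Mul(-62, -13)), 2) = Pow(Add(4, 806), 2) = Pow(810, 2) = 656100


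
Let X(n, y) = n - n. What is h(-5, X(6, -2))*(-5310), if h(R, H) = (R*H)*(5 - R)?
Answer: 0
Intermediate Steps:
X(n, y) = 0
h(R, H) = H*R*(5 - R) (h(R, H) = (H*R)*(5 - R) = H*R*(5 - R))
h(-5, X(6, -2))*(-5310) = (0*(-5)*(5 - 1*(-5)))*(-5310) = (0*(-5)*(5 + 5))*(-5310) = (0*(-5)*10)*(-5310) = 0*(-5310) = 0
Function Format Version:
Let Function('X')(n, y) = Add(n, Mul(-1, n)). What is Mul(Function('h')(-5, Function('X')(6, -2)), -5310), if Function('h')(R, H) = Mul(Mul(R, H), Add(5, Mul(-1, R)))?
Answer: 0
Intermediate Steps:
Function('X')(n, y) = 0
Function('h')(R, H) = Mul(H, R, Add(5, Mul(-1, R))) (Function('h')(R, H) = Mul(Mul(H, R), Add(5, Mul(-1, R))) = Mul(H, R, Add(5, Mul(-1, R))))
Mul(Function('h')(-5, Function('X')(6, -2)), -5310) = Mul(Mul(0, -5, Add(5, Mul(-1, -5))), -5310) = Mul(Mul(0, -5, Add(5, 5)), -5310) = Mul(Mul(0, -5, 10), -5310) = Mul(0, -5310) = 0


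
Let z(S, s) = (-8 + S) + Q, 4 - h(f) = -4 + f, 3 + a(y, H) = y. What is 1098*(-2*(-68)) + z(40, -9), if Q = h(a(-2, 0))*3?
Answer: 149399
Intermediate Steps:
a(y, H) = -3 + y
h(f) = 8 - f (h(f) = 4 - (-4 + f) = 4 + (4 - f) = 8 - f)
Q = 39 (Q = (8 - (-3 - 2))*3 = (8 - 1*(-5))*3 = (8 + 5)*3 = 13*3 = 39)
z(S, s) = 31 + S (z(S, s) = (-8 + S) + 39 = 31 + S)
1098*(-2*(-68)) + z(40, -9) = 1098*(-2*(-68)) + (31 + 40) = 1098*136 + 71 = 149328 + 71 = 149399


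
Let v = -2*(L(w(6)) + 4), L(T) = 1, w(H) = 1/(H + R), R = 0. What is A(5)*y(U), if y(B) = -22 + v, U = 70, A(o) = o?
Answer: -160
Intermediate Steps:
w(H) = 1/H (w(H) = 1/(H + 0) = 1/H)
v = -10 (v = -2*(1 + 4) = -2*5 = -10)
y(B) = -32 (y(B) = -22 - 10 = -32)
A(5)*y(U) = 5*(-32) = -160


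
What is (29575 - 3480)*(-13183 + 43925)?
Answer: 802212490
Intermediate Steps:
(29575 - 3480)*(-13183 + 43925) = 26095*30742 = 802212490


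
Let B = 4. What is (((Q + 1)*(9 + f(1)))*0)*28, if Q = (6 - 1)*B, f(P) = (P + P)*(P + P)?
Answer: 0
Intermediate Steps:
f(P) = 4*P² (f(P) = (2*P)*(2*P) = 4*P²)
Q = 20 (Q = (6 - 1)*4 = 5*4 = 20)
(((Q + 1)*(9 + f(1)))*0)*28 = (((20 + 1)*(9 + 4*1²))*0)*28 = ((21*(9 + 4*1))*0)*28 = ((21*(9 + 4))*0)*28 = ((21*13)*0)*28 = (273*0)*28 = 0*28 = 0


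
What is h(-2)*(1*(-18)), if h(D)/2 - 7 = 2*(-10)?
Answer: 468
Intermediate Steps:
h(D) = -26 (h(D) = 14 + 2*(2*(-10)) = 14 + 2*(-20) = 14 - 40 = -26)
h(-2)*(1*(-18)) = -26*(-18) = 468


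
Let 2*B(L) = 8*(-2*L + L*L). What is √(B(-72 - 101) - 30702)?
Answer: √90398 ≈ 300.66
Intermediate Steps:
B(L) = -8*L + 4*L² (B(L) = (8*(-2*L + L*L))/2 = (8*(-2*L + L²))/2 = (8*(L² - 2*L))/2 = (-16*L + 8*L²)/2 = -8*L + 4*L²)
√(B(-72 - 101) - 30702) = √(4*(-72 - 101)*(-2 + (-72 - 101)) - 30702) = √(4*(-173)*(-2 - 173) - 30702) = √(4*(-173)*(-175) - 30702) = √(121100 - 30702) = √90398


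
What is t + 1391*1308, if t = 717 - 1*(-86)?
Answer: 1820231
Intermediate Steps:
t = 803 (t = 717 + 86 = 803)
t + 1391*1308 = 803 + 1391*1308 = 803 + 1819428 = 1820231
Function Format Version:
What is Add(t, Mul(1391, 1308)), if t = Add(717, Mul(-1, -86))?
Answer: 1820231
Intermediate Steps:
t = 803 (t = Add(717, 86) = 803)
Add(t, Mul(1391, 1308)) = Add(803, Mul(1391, 1308)) = Add(803, 1819428) = 1820231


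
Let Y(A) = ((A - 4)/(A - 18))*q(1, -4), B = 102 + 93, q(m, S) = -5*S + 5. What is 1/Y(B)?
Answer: 177/4775 ≈ 0.037068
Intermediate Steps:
q(m, S) = 5 - 5*S
B = 195
Y(A) = 25*(-4 + A)/(-18 + A) (Y(A) = ((A - 4)/(A - 18))*(5 - 5*(-4)) = ((-4 + A)/(-18 + A))*(5 + 20) = ((-4 + A)/(-18 + A))*25 = 25*(-4 + A)/(-18 + A))
1/Y(B) = 1/(25*(-4 + 195)/(-18 + 195)) = 1/(25*191/177) = 1/(25*(1/177)*191) = 1/(4775/177) = 177/4775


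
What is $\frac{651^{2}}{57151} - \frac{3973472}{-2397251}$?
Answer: $\frac{1243045269323}{137005291901} \approx 9.073$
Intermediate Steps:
$\frac{651^{2}}{57151} - \frac{3973472}{-2397251} = 423801 \cdot \frac{1}{57151} - - \frac{3973472}{2397251} = \frac{423801}{57151} + \frac{3973472}{2397251} = \frac{1243045269323}{137005291901}$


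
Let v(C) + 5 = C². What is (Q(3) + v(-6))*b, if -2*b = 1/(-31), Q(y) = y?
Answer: 17/31 ≈ 0.54839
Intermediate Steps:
v(C) = -5 + C²
b = 1/62 (b = -½/(-31) = -½*(-1/31) = 1/62 ≈ 0.016129)
(Q(3) + v(-6))*b = (3 + (-5 + (-6)²))*(1/62) = (3 + (-5 + 36))*(1/62) = (3 + 31)*(1/62) = 34*(1/62) = 17/31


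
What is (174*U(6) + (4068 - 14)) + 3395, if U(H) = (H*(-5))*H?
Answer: -23871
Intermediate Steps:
U(H) = -5*H² (U(H) = (-5*H)*H = -5*H²)
(174*U(6) + (4068 - 14)) + 3395 = (174*(-5*6²) + (4068 - 14)) + 3395 = (174*(-5*36) + 4054) + 3395 = (174*(-180) + 4054) + 3395 = (-31320 + 4054) + 3395 = -27266 + 3395 = -23871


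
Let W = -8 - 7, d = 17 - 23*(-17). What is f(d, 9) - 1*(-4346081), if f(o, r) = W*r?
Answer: 4345946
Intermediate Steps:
d = 408 (d = 17 + 391 = 408)
W = -15
f(o, r) = -15*r
f(d, 9) - 1*(-4346081) = -15*9 - 1*(-4346081) = -135 + 4346081 = 4345946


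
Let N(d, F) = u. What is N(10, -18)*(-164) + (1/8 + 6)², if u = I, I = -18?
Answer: 191329/64 ≈ 2989.5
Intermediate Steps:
u = -18
N(d, F) = -18
N(10, -18)*(-164) + (1/8 + 6)² = -18*(-164) + (1/8 + 6)² = 2952 + (1*(⅛) + 6)² = 2952 + (⅛ + 6)² = 2952 + (49/8)² = 2952 + 2401/64 = 191329/64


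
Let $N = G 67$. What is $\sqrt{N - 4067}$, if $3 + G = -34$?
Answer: $i \sqrt{6546} \approx 80.907 i$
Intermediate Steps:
$G = -37$ ($G = -3 - 34 = -37$)
$N = -2479$ ($N = \left(-37\right) 67 = -2479$)
$\sqrt{N - 4067} = \sqrt{-2479 - 4067} = \sqrt{-6546} = i \sqrt{6546}$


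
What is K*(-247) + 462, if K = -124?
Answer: 31090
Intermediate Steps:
K*(-247) + 462 = -124*(-247) + 462 = 30628 + 462 = 31090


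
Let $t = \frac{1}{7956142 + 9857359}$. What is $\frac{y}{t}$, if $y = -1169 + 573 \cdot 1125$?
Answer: $11462204099456$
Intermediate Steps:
$t = \frac{1}{17813501} \approx 5.6137 \cdot 10^{-8}$
$y = 643456$ ($y = -1169 + 644625 = 643456$)
$\frac{y}{t} = 643456 \frac{1}{\frac{1}{17813501}} = 643456 \cdot 17813501 = 11462204099456$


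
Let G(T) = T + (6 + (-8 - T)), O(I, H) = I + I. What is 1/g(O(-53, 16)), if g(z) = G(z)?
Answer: -½ ≈ -0.50000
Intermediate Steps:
O(I, H) = 2*I
G(T) = -2 (G(T) = T + (-2 - T) = -2)
g(z) = -2
1/g(O(-53, 16)) = 1/(-2) = -½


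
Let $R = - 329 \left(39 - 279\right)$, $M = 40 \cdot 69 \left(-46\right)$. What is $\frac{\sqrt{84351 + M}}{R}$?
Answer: $\frac{i \sqrt{42609}}{78960} \approx 0.0026142 i$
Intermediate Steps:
$M = -126960$ ($M = 2760 \left(-46\right) = -126960$)
$R = 78960$ ($R = \left(-329\right) \left(-240\right) = 78960$)
$\frac{\sqrt{84351 + M}}{R} = \frac{\sqrt{84351 - 126960}}{78960} = \sqrt{-42609} \cdot \frac{1}{78960} = i \sqrt{42609} \cdot \frac{1}{78960} = \frac{i \sqrt{42609}}{78960}$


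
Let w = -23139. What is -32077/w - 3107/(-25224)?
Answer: 293667707/194552712 ≈ 1.5095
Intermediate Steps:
-32077/w - 3107/(-25224) = -32077/(-23139) - 3107/(-25224) = -32077*(-1/23139) - 3107*(-1/25224) = 32077/23139 + 3107/25224 = 293667707/194552712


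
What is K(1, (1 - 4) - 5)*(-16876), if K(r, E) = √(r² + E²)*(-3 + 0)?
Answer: 50628*√65 ≈ 4.0818e+5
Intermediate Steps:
K(r, E) = -3*√(E² + r²) (K(r, E) = √(E² + r²)*(-3) = -3*√(E² + r²))
K(1, (1 - 4) - 5)*(-16876) = -3*√(((1 - 4) - 5)² + 1²)*(-16876) = -3*√((-3 - 5)² + 1)*(-16876) = -3*√((-8)² + 1)*(-16876) = -3*√(64 + 1)*(-16876) = -3*√65*(-16876) = 50628*√65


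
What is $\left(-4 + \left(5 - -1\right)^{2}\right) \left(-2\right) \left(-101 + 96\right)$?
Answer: $320$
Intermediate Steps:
$\left(-4 + \left(5 - -1\right)^{2}\right) \left(-2\right) \left(-101 + 96\right) = \left(-4 + \left(5 + 1\right)^{2}\right) \left(-2\right) \left(-5\right) = \left(-4 + 6^{2}\right) \left(-2\right) \left(-5\right) = \left(-4 + 36\right) \left(-2\right) \left(-5\right) = 32 \left(-2\right) \left(-5\right) = \left(-64\right) \left(-5\right) = 320$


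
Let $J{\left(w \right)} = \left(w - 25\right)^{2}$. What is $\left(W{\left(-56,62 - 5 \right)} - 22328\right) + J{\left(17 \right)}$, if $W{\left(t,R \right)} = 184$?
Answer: $-22080$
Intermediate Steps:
$J{\left(w \right)} = \left(-25 + w\right)^{2}$ ($J{\left(w \right)} = \left(w - 25\right)^{2} = \left(-25 + w\right)^{2}$)
$\left(W{\left(-56,62 - 5 \right)} - 22328\right) + J{\left(17 \right)} = \left(184 - 22328\right) + \left(-25 + 17\right)^{2} = -22144 + \left(-8\right)^{2} = -22144 + 64 = -22080$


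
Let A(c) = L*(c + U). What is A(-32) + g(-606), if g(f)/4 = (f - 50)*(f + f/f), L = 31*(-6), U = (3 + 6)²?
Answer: 1578406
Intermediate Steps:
U = 81 (U = 9² = 81)
L = -186
A(c) = -15066 - 186*c (A(c) = -186*(c + 81) = -186*(81 + c) = -15066 - 186*c)
g(f) = 4*(1 + f)*(-50 + f) (g(f) = 4*((f - 50)*(f + f/f)) = 4*((-50 + f)*(f + 1)) = 4*((-50 + f)*(1 + f)) = 4*((1 + f)*(-50 + f)) = 4*(1 + f)*(-50 + f))
A(-32) + g(-606) = (-15066 - 186*(-32)) + (-200 - 196*(-606) + 4*(-606)²) = (-15066 + 5952) + (-200 + 118776 + 4*367236) = -9114 + (-200 + 118776 + 1468944) = -9114 + 1587520 = 1578406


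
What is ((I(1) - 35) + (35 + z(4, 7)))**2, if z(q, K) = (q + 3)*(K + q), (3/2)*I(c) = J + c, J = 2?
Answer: 6241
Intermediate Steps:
I(c) = 4/3 + 2*c/3 (I(c) = 2*(2 + c)/3 = 4/3 + 2*c/3)
z(q, K) = (3 + q)*(K + q)
((I(1) - 35) + (35 + z(4, 7)))**2 = (((4/3 + (2/3)*1) - 35) + (35 + (4**2 + 3*7 + 3*4 + 7*4)))**2 = (((4/3 + 2/3) - 35) + (35 + (16 + 21 + 12 + 28)))**2 = ((2 - 35) + (35 + 77))**2 = (-33 + 112)**2 = 79**2 = 6241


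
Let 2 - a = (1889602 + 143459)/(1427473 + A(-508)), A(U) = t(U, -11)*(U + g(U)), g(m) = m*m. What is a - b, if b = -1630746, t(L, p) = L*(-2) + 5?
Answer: 431156966164391/264392149 ≈ 1.6307e+6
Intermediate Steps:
t(L, p) = 5 - 2*L (t(L, p) = -2*L + 5 = 5 - 2*L)
g(m) = m²
A(U) = (5 - 2*U)*(U + U²)
a = 526751237/264392149 (a = 2 - (1889602 + 143459)/(1427473 - 1*(-508)*(1 - 508)*(-5 + 2*(-508))) = 2 - 2033061/(1427473 - 1*(-508)*(-507)*(-5 - 1016)) = 2 - 2033061/(1427473 - 1*(-508)*(-507)*(-1021)) = 2 - 2033061/(1427473 + 262964676) = 2 - 2033061/264392149 = 526751237/264392149 ≈ 1.9923)
a - b = 526751237/264392149 - 1*(-1630746) = 526751237/264392149 + 1630746 = 431156966164391/264392149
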